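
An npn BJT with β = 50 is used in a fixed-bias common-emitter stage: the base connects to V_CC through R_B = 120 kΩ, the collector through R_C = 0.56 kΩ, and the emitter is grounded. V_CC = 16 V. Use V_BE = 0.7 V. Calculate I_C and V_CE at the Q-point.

I_C ≈ 6.4 mA, V_CE ≈ 12 V

Base loop: V_CC = I_B·R_B + V_BE, so I_B = (16 − 0.7)/120 kΩ = 0.128 mA.
In the active region I_C = β·I_B = 50 × 0.128 = 6.38 mA.
Collector loop: V_CE = V_CC − I_C·R_C = 16 − 6.38×0.56 = 12.4 V.
Since V_CE = 12.4 V > V_CE(sat) ≈ 0.2 V, the transistor is in the active region as assumed.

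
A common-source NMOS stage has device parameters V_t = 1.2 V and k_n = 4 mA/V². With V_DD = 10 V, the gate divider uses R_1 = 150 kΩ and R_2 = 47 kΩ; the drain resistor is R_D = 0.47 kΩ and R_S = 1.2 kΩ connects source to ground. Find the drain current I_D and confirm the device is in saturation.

I_D ≈ 0.55 mA

V_G = V_DD·R_2/(R_1+R_2) = 10×47/197 = 2.39 V.
Assume saturation: I_D = (k_n/2)(V_GS − V_t)² with V_GS = V_G − I_D·R_S = 2.39 − 1.2·I_D.
Substituting gives 2.88·I_D² − 6.69·I_D + 2.81 = 0, with roots I_D = 0.551 or 1.77 mA.
The root I_D = 1.77 mA gives V_GS = 0.259 V ≤ V_t, so take I_D = 0.551 mA.
Then V_GS = 1.72 V and V_DS = V_DD − I_D(R_D+R_S) = 10 − 0.551×1.67 = 9.08 V.
Saturation requires V_DS ≥ V_GS − V_t = 0.525 V; 9.08 ≥ 0.525 ✓.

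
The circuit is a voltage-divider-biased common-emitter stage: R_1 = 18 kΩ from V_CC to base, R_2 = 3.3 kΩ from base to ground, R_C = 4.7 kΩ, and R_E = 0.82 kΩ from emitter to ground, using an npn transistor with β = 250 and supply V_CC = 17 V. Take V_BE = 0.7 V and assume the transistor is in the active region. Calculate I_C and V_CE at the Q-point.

I_C ≈ 2.3 mA, V_CE ≈ 4.2 V

Thevenize the base divider: V_Th = V_CC·R_2/(R_1+R_2) = 17×3.3/21.3 = 2.63 V, R_Th = R_1‖R_2 = 2.79 kΩ.
Base-emitter loop: V_Th = I_B·R_Th + V_BE + (β+1)I_B·R_E, so I_B = (2.63 − 0.7) / (2.79 + 251×0.82) = 0.00927 mA.
I_C = β·I_B = 250×0.00927 = 2.32 mA, and I_E = (β+1)I_B = 2.33 mA.
V_CE = V_CC − I_C·R_C − I_E·R_E = 17 − 2.32×4.7 − 2.33×0.82 = 4.2 V.
V_CE = 4.2 V > 0.2 V confirms active-region operation.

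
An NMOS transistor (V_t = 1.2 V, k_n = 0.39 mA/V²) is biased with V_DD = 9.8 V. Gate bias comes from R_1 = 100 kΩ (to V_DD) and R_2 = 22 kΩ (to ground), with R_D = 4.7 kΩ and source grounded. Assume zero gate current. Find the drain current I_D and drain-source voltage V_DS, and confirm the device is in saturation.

I_D ≈ 0.063 mA, V_DS ≈ 9.5 V

V_G = V_DD·R_2/(R_1+R_2) = 9.8×22/122 = 1.77 V. With the source grounded, V_GS = V_G = 1.77 V.
Assume saturation: I_D = (k_n/2)(V_GS − V_t)² = (0.39/2)×(1.77 − 1.2)² = 0.195×0.567² = 0.0627 mA.
V_DS = V_DD − I_D·R_D = 9.8 − 0.0627×4.7 = 9.51 V.
Saturation requires V_DS ≥ V_GS − V_t = 0.567 V; 9.51 ≥ 0.567 ✓.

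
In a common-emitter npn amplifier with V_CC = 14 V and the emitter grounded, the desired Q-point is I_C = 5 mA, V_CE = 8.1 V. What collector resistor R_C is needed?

Collector loop: V_CC = I_C·R_C + V_CE.
R_C = (V_CC − V_CE)/I_C = (14 − 8.1)/5 = 1.18 kΩ.

R_C ≈ 1.2 kΩ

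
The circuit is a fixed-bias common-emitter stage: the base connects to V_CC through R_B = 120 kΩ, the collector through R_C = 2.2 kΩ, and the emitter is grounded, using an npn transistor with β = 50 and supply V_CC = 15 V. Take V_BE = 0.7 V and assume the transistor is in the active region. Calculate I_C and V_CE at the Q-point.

Base loop: V_CC = I_B·R_B + V_BE, so I_B = (15 − 0.7)/120 kΩ = 0.119 mA.
In the active region I_C = β·I_B = 50 × 0.119 = 5.96 mA.
Collector loop: V_CE = V_CC − I_C·R_C = 15 − 5.96×2.2 = 1.89 V.
Since V_CE = 1.89 V > V_CE(sat) ≈ 0.2 V, the transistor is in the active region as assumed.

I_C ≈ 6 mA, V_CE ≈ 1.9 V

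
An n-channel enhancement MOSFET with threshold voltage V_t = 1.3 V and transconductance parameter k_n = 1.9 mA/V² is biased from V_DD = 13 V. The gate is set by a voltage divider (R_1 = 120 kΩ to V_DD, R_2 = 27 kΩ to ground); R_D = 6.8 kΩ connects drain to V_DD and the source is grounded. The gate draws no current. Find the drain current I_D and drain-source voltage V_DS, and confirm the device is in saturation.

V_G = V_DD·R_2/(R_1+R_2) = 13×27/147 = 2.39 V. With the source grounded, V_GS = V_G = 2.39 V.
Assume saturation: I_D = (k_n/2)(V_GS − V_t)² = (1.9/2)×(2.39 − 1.3)² = 0.95×1.09² = 1.12 mA.
V_DS = V_DD − I_D·R_D = 13 − 1.12×6.8 = 5.36 V.
Saturation requires V_DS ≥ V_GS − V_t = 1.09 V; 5.36 ≥ 1.09 ✓.

I_D ≈ 1.1 mA, V_DS ≈ 5.4 V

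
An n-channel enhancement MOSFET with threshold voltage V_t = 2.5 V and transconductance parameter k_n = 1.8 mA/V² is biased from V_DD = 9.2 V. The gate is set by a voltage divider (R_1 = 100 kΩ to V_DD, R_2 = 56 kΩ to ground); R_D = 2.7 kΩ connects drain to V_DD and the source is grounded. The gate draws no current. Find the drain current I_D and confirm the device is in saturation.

V_G = V_DD·R_2/(R_1+R_2) = 9.2×56/156 = 3.3 V. With the source grounded, V_GS = V_G = 3.3 V.
Assume saturation: I_D = (k_n/2)(V_GS − V_t)² = (1.8/2)×(3.3 − 2.5)² = 0.9×0.803² = 0.58 mA.
V_DS = V_DD − I_D·R_D = 9.2 − 0.58×2.7 = 7.63 V.
Saturation requires V_DS ≥ V_GS − V_t = 0.803 V; 7.63 ≥ 0.803 ✓.

I_D ≈ 0.58 mA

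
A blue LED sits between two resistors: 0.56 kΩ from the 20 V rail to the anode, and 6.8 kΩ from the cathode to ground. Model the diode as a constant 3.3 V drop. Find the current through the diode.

The two resistors are in series with the diode, so KVL gives 20 = I·0.56 + 3.3 + I·6.8.
I = (20 − 3.3) / (0.56 + 6.8) kΩ = 16.7 / 7.36 = 2.27 mA.

I ≈ 2.3 mA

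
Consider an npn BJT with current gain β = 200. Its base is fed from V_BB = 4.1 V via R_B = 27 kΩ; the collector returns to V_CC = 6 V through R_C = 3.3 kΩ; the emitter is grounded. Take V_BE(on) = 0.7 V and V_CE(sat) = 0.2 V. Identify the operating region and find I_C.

saturation; I_C ≈ 1.8 mA

Assume active: I_B = (4.1 − 0.7)/27 = 0.126 mA, giving I_C = β·I_B = 25.2 mA.
But then V_CE = 6 − 25.2×3.3 = -77.1 V < V_CE(sat) = 0.2 V — impossible in the active region.
So the transistor is saturated. With V_CE = 0.2 V, I_C = (V_CC − 0.2)/R_C = 5.8/3.3 = 1.76 mA.
Check: β·I_B = 25.2 mA > I_C = 1.76 mA, confirming saturation.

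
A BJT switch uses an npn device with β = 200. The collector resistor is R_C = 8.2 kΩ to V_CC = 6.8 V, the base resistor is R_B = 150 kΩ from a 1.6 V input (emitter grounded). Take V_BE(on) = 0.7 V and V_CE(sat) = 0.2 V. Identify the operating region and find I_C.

Assume active: I_B = (1.6 − 0.7)/150 = 0.006 mA, giving I_C = β·I_B = 1.2 mA.
But then V_CE = 6.8 − 1.2×8.2 = -3.04 V < V_CE(sat) = 0.2 V — impossible in the active region.
So the transistor is saturated. With V_CE = 0.2 V, I_C = (V_CC − 0.2)/R_C = 6.6/8.2 = 0.805 mA.
Check: β·I_B = 1.2 mA > I_C = 0.805 mA, confirming saturation.

saturation; I_C ≈ 0.8 mA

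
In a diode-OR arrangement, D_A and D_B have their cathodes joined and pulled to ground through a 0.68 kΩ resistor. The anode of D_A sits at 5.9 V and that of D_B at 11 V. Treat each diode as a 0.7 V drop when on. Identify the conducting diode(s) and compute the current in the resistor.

Only D_B conducts; I_R ≈ 15 mA

Assume both conduct. Then node N would need to be at both 5.9−0.7 = 5.2 V and 11−0.7 = 10.3 V, which is impossible.
Assume only D_B conducts: V_N = 11 − 0.7 = 10.3 V, so I_R = 10.3/0.68 = 15.1 mA.
Check D_A: its anode-to-cathode voltage is 5.9 − 10.3 = -4.4 V < 0.7 V, so it is off. The assumption is consistent.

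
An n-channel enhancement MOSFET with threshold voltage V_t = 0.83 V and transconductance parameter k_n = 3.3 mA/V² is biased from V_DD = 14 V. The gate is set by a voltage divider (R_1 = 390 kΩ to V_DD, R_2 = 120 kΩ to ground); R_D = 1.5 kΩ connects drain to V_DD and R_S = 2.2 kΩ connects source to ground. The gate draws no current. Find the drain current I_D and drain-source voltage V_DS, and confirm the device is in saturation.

I_D ≈ 0.8 mA, V_DS ≈ 11 V

V_G = V_DD·R_2/(R_1+R_2) = 14×120/510 = 3.29 V.
Assume saturation: I_D = (k_n/2)(V_GS − V_t)² with V_GS = V_G − I_D·R_S = 3.29 − 2.2·I_D.
Substituting gives 7.99·I_D² − 18.9·I_D + 10 = 0, with roots I_D = 0.803 or 1.56 mA.
The root I_D = 1.56 mA gives V_GS = -0.143 V ≤ V_t, so take I_D = 0.803 mA.
Then V_GS = 1.53 V and V_DS = V_DD − I_D(R_D+R_S) = 14 − 0.803×3.7 = 11 V.
Saturation requires V_DS ≥ V_GS − V_t = 0.698 V; 11 ≥ 0.698 ✓.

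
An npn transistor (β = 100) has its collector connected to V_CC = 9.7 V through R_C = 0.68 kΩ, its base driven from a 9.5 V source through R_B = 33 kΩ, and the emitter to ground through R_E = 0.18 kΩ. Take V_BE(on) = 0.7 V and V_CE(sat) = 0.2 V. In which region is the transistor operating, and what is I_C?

Assume active: I_B = (9.5 − 0.7)/(33 + 101×0.18) = 0.172 mA, I_C = β·I_B = 17.2 mA.
Then V_CE = 9.7 − 17.2×0.68 − 17.4×0.18 = -5.12 V < 0.2 V — the active assumption fails.
Re-solve with V_CE = 0.2 V. KCL at the emitter: V_E/R_E = (V_BB−0.7−V_E)/R_B + (V_CC−0.2−V_E)/R_C, giving V_E = 2.02 V.
I_C = (V_CC − 0.2 − V_E)/R_C = (9.5 − 2.02)/0.68 = 11 mA.
Check: I_B = (8.8 − 2.02)/33 = 0.206 mA, and β·I_B = 20.6 mA > I_C, confirming saturation.

saturation; I_C ≈ 11 mA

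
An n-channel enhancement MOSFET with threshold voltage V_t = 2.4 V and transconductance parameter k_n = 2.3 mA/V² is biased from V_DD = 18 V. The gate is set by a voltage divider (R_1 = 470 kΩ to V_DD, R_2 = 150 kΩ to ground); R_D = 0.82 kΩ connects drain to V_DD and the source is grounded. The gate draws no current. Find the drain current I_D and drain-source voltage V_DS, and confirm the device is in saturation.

I_D ≈ 4.4 mA, V_DS ≈ 14 V

V_G = V_DD·R_2/(R_1+R_2) = 18×150/620 = 4.35 V. With the source grounded, V_GS = V_G = 4.35 V.
Assume saturation: I_D = (k_n/2)(V_GS − V_t)² = (2.3/2)×(4.35 − 2.4)² = 1.15×1.95² = 4.39 mA.
V_DS = V_DD − I_D·R_D = 18 − 4.39×0.82 = 14.4 V.
Saturation requires V_DS ≥ V_GS − V_t = 1.95 V; 14.4 ≥ 1.95 ✓.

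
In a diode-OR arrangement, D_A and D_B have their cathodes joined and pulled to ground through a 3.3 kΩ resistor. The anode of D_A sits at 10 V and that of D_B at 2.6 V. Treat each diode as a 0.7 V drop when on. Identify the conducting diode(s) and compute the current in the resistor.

Only D_A conducts; I_R ≈ 2.8 mA

Assume both conduct. Then node N would need to be at both 10−0.7 = 9.3 V and 2.6−0.7 = 1.9 V, which is impossible.
Assume only D_A conducts: V_N = 10 − 0.7 = 9.3 V, so I_R = 9.3/3.3 = 2.82 mA.
Check D_B: its anode-to-cathode voltage is 2.6 − 9.3 = -6.7 V < 0.7 V, so it is off. The assumption is consistent.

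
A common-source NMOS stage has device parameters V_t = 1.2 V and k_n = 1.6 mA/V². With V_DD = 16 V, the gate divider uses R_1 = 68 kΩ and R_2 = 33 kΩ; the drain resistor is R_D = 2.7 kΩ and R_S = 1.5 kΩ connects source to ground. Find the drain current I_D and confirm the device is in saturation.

I_D ≈ 1.7 mA

V_G = V_DD·R_2/(R_1+R_2) = 16×33/101 = 5.23 V.
Assume saturation: I_D = (k_n/2)(V_GS − V_t)² with V_GS = V_G − I_D·R_S = 5.23 − 1.5·I_D.
Substituting gives 1.8·I_D² − 10.7·I_D + 13 = 0, with roots I_D = 1.71 or 4.22 mA.
The root I_D = 4.22 mA gives V_GS = -1.1 V ≤ V_t, so take I_D = 1.71 mA.
Then V_GS = 2.66 V and V_DS = V_DD − I_D(R_D+R_S) = 16 − 1.71×4.2 = 8.82 V.
Saturation requires V_DS ≥ V_GS − V_t = 1.46 V; 8.82 ≥ 1.46 ✓.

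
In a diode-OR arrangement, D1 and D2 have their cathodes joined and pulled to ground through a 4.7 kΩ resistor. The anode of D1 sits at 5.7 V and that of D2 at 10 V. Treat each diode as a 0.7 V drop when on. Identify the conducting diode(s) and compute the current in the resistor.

Only D2 conducts; I_R ≈ 2 mA

Assume both conduct. Then node N would need to be at both 5.7−0.7 = 5 V and 10−0.7 = 9.3 V, which is impossible.
Assume only D2 conducts: V_N = 10 − 0.7 = 9.3 V, so I_R = 9.3/4.7 = 1.98 mA.
Check D1: its anode-to-cathode voltage is 5.7 − 9.3 = -3.6 V < 0.7 V, so it is off. The assumption is consistent.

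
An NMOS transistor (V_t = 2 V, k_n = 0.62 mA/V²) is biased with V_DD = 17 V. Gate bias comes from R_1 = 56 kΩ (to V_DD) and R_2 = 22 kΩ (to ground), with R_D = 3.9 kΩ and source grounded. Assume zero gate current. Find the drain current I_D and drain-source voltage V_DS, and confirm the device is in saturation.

I_D ≈ 2.4 mA, V_DS ≈ 7.6 V

V_G = V_DD·R_2/(R_1+R_2) = 17×22/78 = 4.79 V. With the source grounded, V_GS = V_G = 4.79 V.
Assume saturation: I_D = (k_n/2)(V_GS − V_t)² = (0.62/2)×(4.79 − 2)² = 0.31×2.79² = 2.42 mA.
V_DS = V_DD − I_D·R_D = 17 − 2.42×3.9 = 7.56 V.
Saturation requires V_DS ≥ V_GS − V_t = 2.79 V; 7.56 ≥ 2.79 ✓.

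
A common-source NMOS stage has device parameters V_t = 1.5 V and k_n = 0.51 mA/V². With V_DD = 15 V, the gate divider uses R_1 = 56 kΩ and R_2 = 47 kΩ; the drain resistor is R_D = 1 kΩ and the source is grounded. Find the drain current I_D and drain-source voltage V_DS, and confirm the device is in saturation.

V_G = V_DD·R_2/(R_1+R_2) = 15×47/103 = 6.84 V. With the source grounded, V_GS = V_G = 6.84 V.
Assume saturation: I_D = (k_n/2)(V_GS − V_t)² = (0.51/2)×(6.84 − 1.5)² = 0.255×5.34² = 7.28 mA.
V_DS = V_DD − I_D·R_D = 15 − 7.28×1 = 7.72 V.
Saturation requires V_DS ≥ V_GS − V_t = 5.34 V; 7.72 ≥ 5.34 ✓.

I_D ≈ 7.3 mA, V_DS ≈ 7.7 V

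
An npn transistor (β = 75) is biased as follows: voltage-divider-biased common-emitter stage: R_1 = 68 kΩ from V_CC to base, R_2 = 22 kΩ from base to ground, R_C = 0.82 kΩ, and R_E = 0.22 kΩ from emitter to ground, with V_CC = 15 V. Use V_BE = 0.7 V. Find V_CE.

V_CE ≈ 8 V

Thevenize the base divider: V_Th = V_CC·R_2/(R_1+R_2) = 15×22/90 = 3.67 V, R_Th = R_1‖R_2 = 16.6 kΩ.
Base-emitter loop: V_Th = I_B·R_Th + V_BE + (β+1)I_B·R_E, so I_B = (3.67 − 0.7) / (16.6 + 76×0.22) = 0.089 mA.
I_C = β·I_B = 75×0.089 = 6.67 mA, and I_E = (β+1)I_B = 6.76 mA.
V_CE = V_CC − I_C·R_C − I_E·R_E = 15 − 6.67×0.82 − 6.76×0.22 = 8.04 V.
V_CE = 8.04 V > 0.2 V confirms active-region operation.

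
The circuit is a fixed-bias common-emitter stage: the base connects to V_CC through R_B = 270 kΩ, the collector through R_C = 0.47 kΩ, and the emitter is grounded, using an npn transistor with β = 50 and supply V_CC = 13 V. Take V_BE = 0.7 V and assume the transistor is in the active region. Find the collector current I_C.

Base loop: V_CC = I_B·R_B + V_BE, so I_B = (13 − 0.7)/270 kΩ = 0.0456 mA.
In the active region I_C = β·I_B = 50 × 0.0456 = 2.28 mA.
Collector loop: V_CE = V_CC − I_C·R_C = 13 − 2.28×0.47 = 11.9 V.
Since V_CE = 11.9 V > V_CE(sat) ≈ 0.2 V, the transistor is in the active region as assumed.

I_C ≈ 2.3 mA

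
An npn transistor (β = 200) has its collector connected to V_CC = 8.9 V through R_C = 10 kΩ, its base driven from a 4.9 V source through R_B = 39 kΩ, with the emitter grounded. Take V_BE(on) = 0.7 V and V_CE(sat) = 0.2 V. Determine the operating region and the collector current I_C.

saturation; I_C ≈ 0.87 mA

Assume active: I_B = (4.9 − 0.7)/39 = 0.108 mA, giving I_C = β·I_B = 21.5 mA.
But then V_CE = 8.9 − 21.5×10 = -206 V < V_CE(sat) = 0.2 V — impossible in the active region.
So the transistor is saturated. With V_CE = 0.2 V, I_C = (V_CC − 0.2)/R_C = 8.7/10 = 0.87 mA.
Check: β·I_B = 21.5 mA > I_C = 0.87 mA, confirming saturation.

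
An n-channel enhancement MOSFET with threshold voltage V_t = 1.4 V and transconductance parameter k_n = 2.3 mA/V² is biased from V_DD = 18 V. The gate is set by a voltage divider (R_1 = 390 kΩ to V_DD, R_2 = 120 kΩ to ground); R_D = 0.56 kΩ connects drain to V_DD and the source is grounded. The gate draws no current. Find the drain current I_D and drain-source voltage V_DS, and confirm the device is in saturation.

I_D ≈ 9.2 mA, V_DS ≈ 13 V

V_G = V_DD·R_2/(R_1+R_2) = 18×120/510 = 4.24 V. With the source grounded, V_GS = V_G = 4.24 V.
Assume saturation: I_D = (k_n/2)(V_GS − V_t)² = (2.3/2)×(4.24 − 1.4)² = 1.15×2.84² = 9.24 mA.
V_DS = V_DD − I_D·R_D = 18 − 9.24×0.56 = 12.8 V.
Saturation requires V_DS ≥ V_GS − V_t = 2.84 V; 12.8 ≥ 2.84 ✓.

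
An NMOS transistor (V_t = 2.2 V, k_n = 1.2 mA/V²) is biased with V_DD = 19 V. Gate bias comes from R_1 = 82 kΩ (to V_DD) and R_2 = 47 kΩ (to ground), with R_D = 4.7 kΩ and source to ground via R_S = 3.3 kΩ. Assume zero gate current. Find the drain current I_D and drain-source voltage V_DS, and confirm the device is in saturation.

I_D ≈ 1 mA, V_DS ≈ 11 V

V_G = V_DD·R_2/(R_1+R_2) = 19×47/129 = 6.92 V.
Assume saturation: I_D = (k_n/2)(V_GS − V_t)² with V_GS = V_G − I_D·R_S = 6.92 − 3.3·I_D.
Substituting gives 6.53·I_D² − 19.7·I_D + 13.4 = 0, with roots I_D = 1.03 or 1.98 mA.
The root I_D = 1.98 mA gives V_GS = 0.383 V ≤ V_t, so take I_D = 1.03 mA.
Then V_GS = 3.51 V and V_DS = V_DD − I_D(R_D+R_S) = 19 − 1.03×8 = 10.7 V.
Saturation requires V_DS ≥ V_GS − V_t = 1.31 V; 10.7 ≥ 1.31 ✓.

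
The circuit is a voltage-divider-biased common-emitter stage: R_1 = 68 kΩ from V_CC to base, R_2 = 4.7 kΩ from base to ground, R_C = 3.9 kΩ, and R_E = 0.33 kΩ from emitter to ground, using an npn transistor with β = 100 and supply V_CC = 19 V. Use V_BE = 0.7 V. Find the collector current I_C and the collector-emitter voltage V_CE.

I_C ≈ 1.4 mA, V_CE ≈ 13 V

Thevenize the base divider: V_Th = V_CC·R_2/(R_1+R_2) = 19×4.7/72.7 = 1.23 V, R_Th = R_1‖R_2 = 4.4 kΩ.
Base-emitter loop: V_Th = I_B·R_Th + V_BE + (β+1)I_B·R_E, so I_B = (1.23 − 0.7) / (4.4 + 101×0.33) = 0.014 mA.
I_C = β·I_B = 100×0.014 = 1.4 mA, and I_E = (β+1)I_B = 1.41 mA.
V_CE = V_CC − I_C·R_C − I_E·R_E = 19 − 1.4×3.9 − 1.41×0.33 = 13.1 V.
V_CE = 13.1 V > 0.2 V confirms active-region operation.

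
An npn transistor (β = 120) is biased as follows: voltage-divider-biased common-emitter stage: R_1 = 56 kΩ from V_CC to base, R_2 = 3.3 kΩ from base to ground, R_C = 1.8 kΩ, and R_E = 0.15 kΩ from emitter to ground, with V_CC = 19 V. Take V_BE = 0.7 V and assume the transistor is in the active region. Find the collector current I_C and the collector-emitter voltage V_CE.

Thevenize the base divider: V_Th = V_CC·R_2/(R_1+R_2) = 19×3.3/59.3 = 1.06 V, R_Th = R_1‖R_2 = 3.12 kΩ.
Base-emitter loop: V_Th = I_B·R_Th + V_BE + (β+1)I_B·R_E, so I_B = (1.06 − 0.7) / (3.12 + 121×0.15) = 0.0168 mA.
I_C = β·I_B = 120×0.0168 = 2.02 mA, and I_E = (β+1)I_B = 2.03 mA.
V_CE = V_CC − I_C·R_C − I_E·R_E = 19 − 2.02×1.8 − 2.03×0.15 = 15.1 V.
V_CE = 15.1 V > 0.2 V confirms active-region operation.

I_C ≈ 2 mA, V_CE ≈ 15 V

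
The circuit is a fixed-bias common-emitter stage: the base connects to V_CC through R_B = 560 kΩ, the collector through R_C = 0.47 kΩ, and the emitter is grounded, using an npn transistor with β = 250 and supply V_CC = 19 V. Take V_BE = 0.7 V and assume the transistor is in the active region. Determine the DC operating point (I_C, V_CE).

Base loop: V_CC = I_B·R_B + V_BE, so I_B = (19 − 0.7)/560 kΩ = 0.0327 mA.
In the active region I_C = β·I_B = 250 × 0.0327 = 8.17 mA.
Collector loop: V_CE = V_CC − I_C·R_C = 19 − 8.17×0.47 = 15.2 V.
Since V_CE = 15.2 V > V_CE(sat) ≈ 0.2 V, the transistor is in the active region as assumed.

I_C ≈ 8.2 mA, V_CE ≈ 15 V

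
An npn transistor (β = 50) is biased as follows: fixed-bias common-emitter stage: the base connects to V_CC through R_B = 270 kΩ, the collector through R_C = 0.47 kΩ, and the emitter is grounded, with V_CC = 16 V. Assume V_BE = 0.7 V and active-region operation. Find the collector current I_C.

I_C ≈ 2.8 mA

Base loop: V_CC = I_B·R_B + V_BE, so I_B = (16 − 0.7)/270 kΩ = 0.0567 mA.
In the active region I_C = β·I_B = 50 × 0.0567 = 2.83 mA.
Collector loop: V_CE = V_CC − I_C·R_C = 16 − 2.83×0.47 = 14.7 V.
Since V_CE = 14.7 V > V_CE(sat) ≈ 0.2 V, the transistor is in the active region as assumed.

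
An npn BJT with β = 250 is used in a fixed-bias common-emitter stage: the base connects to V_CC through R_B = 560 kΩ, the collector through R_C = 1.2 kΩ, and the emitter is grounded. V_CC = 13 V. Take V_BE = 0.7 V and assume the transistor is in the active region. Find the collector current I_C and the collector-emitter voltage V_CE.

Base loop: V_CC = I_B·R_B + V_BE, so I_B = (13 − 0.7)/560 kΩ = 0.022 mA.
In the active region I_C = β·I_B = 250 × 0.022 = 5.49 mA.
Collector loop: V_CE = V_CC − I_C·R_C = 13 − 5.49×1.2 = 6.41 V.
Since V_CE = 6.41 V > V_CE(sat) ≈ 0.2 V, the transistor is in the active region as assumed.

I_C ≈ 5.5 mA, V_CE ≈ 6.4 V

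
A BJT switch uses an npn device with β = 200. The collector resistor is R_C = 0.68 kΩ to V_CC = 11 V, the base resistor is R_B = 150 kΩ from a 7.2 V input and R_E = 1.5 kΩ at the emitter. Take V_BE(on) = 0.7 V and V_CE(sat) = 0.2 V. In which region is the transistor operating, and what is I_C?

active; I_C ≈ 2.9 mA

Assume active. Base-emitter loop: I_B = (V_BB − V_BE)/(R_B + (β+1)R_E) = (7.2 − 0.7)/(150 + 201×1.5) = 0.0144 mA.
I_C = β·I_B = 200×0.0144 = 2.88 mA.
V_CE = V_CC − I_C·R_C − I_E·R_E = 11 − 2.88×0.68 − 2.89×1.5 = 4.7 V > V_CE(sat), so the active-region assumption holds.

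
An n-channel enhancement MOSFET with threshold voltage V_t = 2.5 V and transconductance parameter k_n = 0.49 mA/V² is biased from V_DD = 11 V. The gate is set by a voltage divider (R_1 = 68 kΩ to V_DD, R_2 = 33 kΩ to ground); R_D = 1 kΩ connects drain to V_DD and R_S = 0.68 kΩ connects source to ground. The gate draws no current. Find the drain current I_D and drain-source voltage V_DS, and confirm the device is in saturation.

I_D ≈ 0.22 mA, V_DS ≈ 11 V

V_G = V_DD·R_2/(R_1+R_2) = 11×33/101 = 3.59 V.
Assume saturation: I_D = (k_n/2)(V_GS − V_t)² with V_GS = V_G − I_D·R_S = 3.59 − 0.68·I_D.
Substituting gives 0.113·I_D² − 1.36·I_D + 0.293 = 0, with roots I_D = 0.219 or 11.8 mA.
The root I_D = 11.8 mA gives V_GS = -4.45 V ≤ V_t, so take I_D = 0.219 mA.
Then V_GS = 3.45 V and V_DS = V_DD − I_D(R_D+R_S) = 11 − 0.219×1.68 = 10.6 V.
Saturation requires V_DS ≥ V_GS − V_t = 0.945 V; 10.6 ≥ 0.945 ✓.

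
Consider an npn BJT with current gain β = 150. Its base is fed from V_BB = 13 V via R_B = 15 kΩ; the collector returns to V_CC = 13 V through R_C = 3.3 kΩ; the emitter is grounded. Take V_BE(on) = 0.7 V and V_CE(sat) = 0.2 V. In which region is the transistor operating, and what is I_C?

saturation; I_C ≈ 3.9 mA

Assume active: I_B = (13 − 0.7)/15 = 0.82 mA, giving I_C = β·I_B = 123 mA.
But then V_CE = 13 − 123×3.3 = -393 V < V_CE(sat) = 0.2 V — impossible in the active region.
So the transistor is saturated. With V_CE = 0.2 V, I_C = (V_CC − 0.2)/R_C = 12.8/3.3 = 3.88 mA.
Check: β·I_B = 123 mA > I_C = 3.88 mA, confirming saturation.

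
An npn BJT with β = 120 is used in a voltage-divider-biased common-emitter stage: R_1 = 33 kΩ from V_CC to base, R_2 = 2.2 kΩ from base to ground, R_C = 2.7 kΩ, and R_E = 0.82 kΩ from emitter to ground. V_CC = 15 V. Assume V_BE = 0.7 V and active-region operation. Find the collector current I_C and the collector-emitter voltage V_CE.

I_C ≈ 0.28 mA, V_CE ≈ 14 V

Thevenize the base divider: V_Th = V_CC·R_2/(R_1+R_2) = 15×2.2/35.2 = 0.937 V, R_Th = R_1‖R_2 = 2.06 kΩ.
Base-emitter loop: V_Th = I_B·R_Th + V_BE + (β+1)I_B·R_E, so I_B = (0.937 − 0.7) / (2.06 + 121×0.82) = 0.00234 mA.
I_C = β·I_B = 120×0.00234 = 0.281 mA, and I_E = (β+1)I_B = 0.284 mA.
V_CE = V_CC − I_C·R_C − I_E·R_E = 15 − 0.281×2.7 − 0.284×0.82 = 14 V.
V_CE = 14 V > 0.2 V confirms active-region operation.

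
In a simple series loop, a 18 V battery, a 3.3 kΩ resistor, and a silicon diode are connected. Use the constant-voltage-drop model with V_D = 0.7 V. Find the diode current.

KVL around the loop: 18 = V_D + I·R = 0.7 + I × 3.3 kΩ.
So I = (18 − 0.7) / 3.3 kΩ = 17.3 / 3.3 = 5.24 mA.

I ≈ 5.2 mA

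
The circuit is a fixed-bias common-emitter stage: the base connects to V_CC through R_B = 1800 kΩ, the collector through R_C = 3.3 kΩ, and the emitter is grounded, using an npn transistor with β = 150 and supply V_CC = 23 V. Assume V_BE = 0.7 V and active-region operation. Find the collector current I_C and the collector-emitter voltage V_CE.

Base loop: V_CC = I_B·R_B + V_BE, so I_B = (23 − 0.7)/1800 kΩ = 0.0124 mA.
In the active region I_C = β·I_B = 150 × 0.0124 = 1.86 mA.
Collector loop: V_CE = V_CC − I_C·R_C = 23 − 1.86×3.3 = 16.9 V.
Since V_CE = 16.9 V > V_CE(sat) ≈ 0.2 V, the transistor is in the active region as assumed.

I_C ≈ 1.9 mA, V_CE ≈ 17 V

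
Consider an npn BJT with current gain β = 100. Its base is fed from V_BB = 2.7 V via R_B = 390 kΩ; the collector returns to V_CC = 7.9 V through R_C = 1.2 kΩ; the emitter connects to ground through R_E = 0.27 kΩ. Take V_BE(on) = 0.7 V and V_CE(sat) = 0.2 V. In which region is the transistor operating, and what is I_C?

active; I_C ≈ 0.48 mA

Assume active. Base-emitter loop: I_B = (V_BB − V_BE)/(R_B + (β+1)R_E) = (2.7 − 0.7)/(390 + 101×0.27) = 0.00479 mA.
I_C = β·I_B = 100×0.00479 = 0.479 mA.
V_CE = V_CC − I_C·R_C − I_E·R_E = 7.9 − 0.479×1.2 − 0.484×0.27 = 7.19 V > V_CE(sat), so the active-region assumption holds.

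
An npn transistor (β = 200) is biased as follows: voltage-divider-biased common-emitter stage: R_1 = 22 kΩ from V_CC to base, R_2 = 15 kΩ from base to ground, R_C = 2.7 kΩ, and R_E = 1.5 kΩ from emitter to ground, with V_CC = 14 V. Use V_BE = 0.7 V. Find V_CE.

V_CE ≈ 0.51 V

Thevenize the base divider: V_Th = V_CC·R_2/(R_1+R_2) = 14×15/37 = 5.68 V, R_Th = R_1‖R_2 = 8.92 kΩ.
Base-emitter loop: V_Th = I_B·R_Th + V_BE + (β+1)I_B·R_E, so I_B = (5.68 − 0.7) / (8.92 + 201×1.5) = 0.016 mA.
I_C = β·I_B = 200×0.016 = 3.21 mA, and I_E = (β+1)I_B = 3.22 mA.
V_CE = V_CC − I_C·R_C − I_E·R_E = 14 − 3.21×2.7 − 3.22×1.5 = 0.512 V.
V_CE = 0.512 V > 0.2 V confirms active-region operation.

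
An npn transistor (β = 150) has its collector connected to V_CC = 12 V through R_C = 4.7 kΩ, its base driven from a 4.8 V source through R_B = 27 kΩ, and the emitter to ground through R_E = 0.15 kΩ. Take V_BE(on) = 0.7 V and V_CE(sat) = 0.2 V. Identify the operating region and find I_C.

saturation; I_C ≈ 2.4 mA

Assume active: I_B = (4.8 − 0.7)/(27 + 151×0.15) = 0.0826 mA, I_C = β·I_B = 12.4 mA.
Then V_CE = 12 − 12.4×4.7 − 12.5×0.15 = -48.1 V < 0.2 V — the active assumption fails.
Re-solve with V_CE = 0.2 V. KCL at the emitter: V_E/R_E = (V_BB−0.7−V_E)/R_B + (V_CC−0.2−V_E)/R_C, giving V_E = 0.385 V.
I_C = (V_CC − 0.2 − V_E)/R_C = (11.8 − 0.385)/4.7 = 2.43 mA.
Check: I_B = (4.1 − 0.385)/27 = 0.138 mA, and β·I_B = 20.6 mA > I_C, confirming saturation.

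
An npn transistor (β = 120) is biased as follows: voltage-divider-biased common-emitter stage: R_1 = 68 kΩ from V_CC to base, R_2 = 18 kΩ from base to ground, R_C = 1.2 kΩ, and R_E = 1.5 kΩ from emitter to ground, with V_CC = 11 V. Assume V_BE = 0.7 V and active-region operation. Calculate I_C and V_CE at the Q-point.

I_C ≈ 0.98 mA, V_CE ≈ 8.3 V

Thevenize the base divider: V_Th = V_CC·R_2/(R_1+R_2) = 11×18/86 = 2.3 V, R_Th = R_1‖R_2 = 14.2 kΩ.
Base-emitter loop: V_Th = I_B·R_Th + V_BE + (β+1)I_B·R_E, so I_B = (2.3 − 0.7) / (14.2 + 121×1.5) = 0.00819 mA.
I_C = β·I_B = 120×0.00819 = 0.982 mA, and I_E = (β+1)I_B = 0.991 mA.
V_CE = V_CC − I_C·R_C − I_E·R_E = 11 − 0.982×1.2 − 0.991×1.5 = 8.34 V.
V_CE = 8.34 V > 0.2 V confirms active-region operation.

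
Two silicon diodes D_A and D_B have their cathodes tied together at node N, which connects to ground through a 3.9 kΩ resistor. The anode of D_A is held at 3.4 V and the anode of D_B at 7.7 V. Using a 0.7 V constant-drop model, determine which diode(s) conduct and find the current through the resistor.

Only D_B conducts; I_R ≈ 1.8 mA

Assume both conduct. Then node N would need to be at both 3.4−0.7 = 2.7 V and 7.7−0.7 = 7 V, which is impossible.
Assume only D_B conducts: V_N = 7.7 − 0.7 = 7 V, so I_R = 7/3.9 = 1.79 mA.
Check D_A: its anode-to-cathode voltage is 3.4 − 7 = -3.6 V < 0.7 V, so it is off. The assumption is consistent.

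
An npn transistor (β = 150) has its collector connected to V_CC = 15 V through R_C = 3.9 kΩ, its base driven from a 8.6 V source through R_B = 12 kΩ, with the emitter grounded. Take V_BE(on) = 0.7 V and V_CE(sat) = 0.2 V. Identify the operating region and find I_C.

saturation; I_C ≈ 3.8 mA

Assume active: I_B = (8.6 − 0.7)/12 = 0.658 mA, giving I_C = β·I_B = 98.8 mA.
But then V_CE = 15 − 98.8×3.9 = -370 V < V_CE(sat) = 0.2 V — impossible in the active region.
So the transistor is saturated. With V_CE = 0.2 V, I_C = (V_CC − 0.2)/R_C = 14.8/3.9 = 3.79 mA.
Check: β·I_B = 98.8 mA > I_C = 3.79 mA, confirming saturation.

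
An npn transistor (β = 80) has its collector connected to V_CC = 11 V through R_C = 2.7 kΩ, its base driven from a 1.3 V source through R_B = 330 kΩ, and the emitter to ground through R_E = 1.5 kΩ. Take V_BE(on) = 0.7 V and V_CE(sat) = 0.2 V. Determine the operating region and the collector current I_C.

active; I_C ≈ 0.11 mA

Assume active. Base-emitter loop: I_B = (V_BB − V_BE)/(R_B + (β+1)R_E) = (1.3 − 0.7)/(330 + 81×1.5) = 0.00133 mA.
I_C = β·I_B = 80×0.00133 = 0.106 mA.
V_CE = V_CC − I_C·R_C − I_E·R_E = 11 − 0.106×2.7 − 0.108×1.5 = 10.6 V > V_CE(sat), so the active-region assumption holds.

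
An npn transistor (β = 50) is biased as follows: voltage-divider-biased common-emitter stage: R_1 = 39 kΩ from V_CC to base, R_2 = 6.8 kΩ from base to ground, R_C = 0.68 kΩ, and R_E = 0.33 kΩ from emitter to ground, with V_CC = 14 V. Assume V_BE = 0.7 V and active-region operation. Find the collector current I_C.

I_C ≈ 3 mA

Thevenize the base divider: V_Th = V_CC·R_2/(R_1+R_2) = 14×6.8/45.8 = 2.08 V, R_Th = R_1‖R_2 = 5.79 kΩ.
Base-emitter loop: V_Th = I_B·R_Th + V_BE + (β+1)I_B·R_E, so I_B = (2.08 − 0.7) / (5.79 + 51×0.33) = 0.0609 mA.
I_C = β·I_B = 50×0.0609 = 3.05 mA, and I_E = (β+1)I_B = 3.11 mA.
V_CE = V_CC − I_C·R_C − I_E·R_E = 14 − 3.05×0.68 − 3.11×0.33 = 10.9 V.
V_CE = 10.9 V > 0.2 V confirms active-region operation.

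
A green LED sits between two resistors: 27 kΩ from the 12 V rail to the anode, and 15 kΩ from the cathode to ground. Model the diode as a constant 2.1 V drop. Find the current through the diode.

I ≈ 0.24 mA

The two resistors are in series with the diode, so KVL gives 12 = I·27 + 2.1 + I·15.
I = (12 − 2.1) / (27 + 15) kΩ = 9.9 / 42 = 0.236 mA.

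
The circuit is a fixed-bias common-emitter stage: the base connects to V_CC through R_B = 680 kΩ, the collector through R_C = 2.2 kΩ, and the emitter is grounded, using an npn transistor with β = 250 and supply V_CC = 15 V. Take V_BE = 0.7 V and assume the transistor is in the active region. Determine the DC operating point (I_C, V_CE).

Base loop: V_CC = I_B·R_B + V_BE, so I_B = (15 − 0.7)/680 kΩ = 0.021 mA.
In the active region I_C = β·I_B = 250 × 0.021 = 5.26 mA.
Collector loop: V_CE = V_CC − I_C·R_C = 15 − 5.26×2.2 = 3.43 V.
Since V_CE = 3.43 V > V_CE(sat) ≈ 0.2 V, the transistor is in the active region as assumed.

I_C ≈ 5.3 mA, V_CE ≈ 3.4 V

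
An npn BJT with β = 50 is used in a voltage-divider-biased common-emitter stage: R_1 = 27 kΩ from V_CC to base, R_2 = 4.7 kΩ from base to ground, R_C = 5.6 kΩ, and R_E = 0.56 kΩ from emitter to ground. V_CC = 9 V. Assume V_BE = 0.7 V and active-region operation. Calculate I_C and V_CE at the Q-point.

I_C ≈ 0.97 mA, V_CE ≈ 3 V

Thevenize the base divider: V_Th = V_CC·R_2/(R_1+R_2) = 9×4.7/31.7 = 1.33 V, R_Th = R_1‖R_2 = 4 kΩ.
Base-emitter loop: V_Th = I_B·R_Th + V_BE + (β+1)I_B·R_E, so I_B = (1.33 − 0.7) / (4 + 51×0.56) = 0.0195 mA.
I_C = β·I_B = 50×0.0195 = 0.974 mA, and I_E = (β+1)I_B = 0.994 mA.
V_CE = V_CC − I_C·R_C − I_E·R_E = 9 − 0.974×5.6 − 0.994×0.56 = 2.99 V.
V_CE = 2.99 V > 0.2 V confirms active-region operation.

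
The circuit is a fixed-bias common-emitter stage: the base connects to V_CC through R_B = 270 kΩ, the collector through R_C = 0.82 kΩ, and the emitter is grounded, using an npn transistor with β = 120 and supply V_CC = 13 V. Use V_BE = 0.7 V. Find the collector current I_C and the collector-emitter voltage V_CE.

I_C ≈ 5.5 mA, V_CE ≈ 8.5 V

Base loop: V_CC = I_B·R_B + V_BE, so I_B = (13 − 0.7)/270 kΩ = 0.0456 mA.
In the active region I_C = β·I_B = 120 × 0.0456 = 5.47 mA.
Collector loop: V_CE = V_CC − I_C·R_C = 13 − 5.47×0.82 = 8.52 V.
Since V_CE = 8.52 V > V_CE(sat) ≈ 0.2 V, the transistor is in the active region as assumed.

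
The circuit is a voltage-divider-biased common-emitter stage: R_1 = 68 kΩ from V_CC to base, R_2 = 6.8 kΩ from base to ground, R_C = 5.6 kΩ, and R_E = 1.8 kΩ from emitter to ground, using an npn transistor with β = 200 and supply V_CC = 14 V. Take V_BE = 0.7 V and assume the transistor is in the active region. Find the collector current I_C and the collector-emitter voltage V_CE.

Thevenize the base divider: V_Th = V_CC·R_2/(R_1+R_2) = 14×6.8/74.8 = 1.27 V, R_Th = R_1‖R_2 = 6.18 kΩ.
Base-emitter loop: V_Th = I_B·R_Th + V_BE + (β+1)I_B·R_E, so I_B = (1.27 − 0.7) / (6.18 + 201×1.8) = 0.00156 mA.
I_C = β·I_B = 200×0.00156 = 0.311 mA, and I_E = (β+1)I_B = 0.313 mA.
V_CE = V_CC − I_C·R_C − I_E·R_E = 14 − 0.311×5.6 − 0.313×1.8 = 11.7 V.
V_CE = 11.7 V > 0.2 V confirms active-region operation.

I_C ≈ 0.31 mA, V_CE ≈ 12 V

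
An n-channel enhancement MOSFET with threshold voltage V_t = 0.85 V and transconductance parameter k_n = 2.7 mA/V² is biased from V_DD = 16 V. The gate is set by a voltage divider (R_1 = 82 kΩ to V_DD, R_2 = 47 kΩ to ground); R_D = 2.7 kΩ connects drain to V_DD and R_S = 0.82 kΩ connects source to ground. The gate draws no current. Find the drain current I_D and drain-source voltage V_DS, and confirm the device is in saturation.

I_D ≈ 4 mA, V_DS ≈ 2 V

V_G = V_DD·R_2/(R_1+R_2) = 16×47/129 = 5.83 V.
Assume saturation: I_D = (k_n/2)(V_GS − V_t)² with V_GS = V_G − I_D·R_S = 5.83 − 0.82·I_D.
Substituting gives 0.908·I_D² − 12·I_D + 33.5 = 0, with roots I_D = 3.98 or 9.27 mA.
The root I_D = 9.27 mA gives V_GS = -1.77 V ≤ V_t, so take I_D = 3.98 mA.
Then V_GS = 2.57 V and V_DS = V_DD − I_D(R_D+R_S) = 16 − 3.98×3.52 = 1.99 V.
Saturation requires V_DS ≥ V_GS − V_t = 1.72 V; 1.99 ≥ 1.72 ✓.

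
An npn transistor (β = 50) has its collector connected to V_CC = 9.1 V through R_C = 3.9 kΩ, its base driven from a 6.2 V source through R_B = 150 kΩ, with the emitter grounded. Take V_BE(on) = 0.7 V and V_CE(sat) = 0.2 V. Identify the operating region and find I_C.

active; I_C ≈ 1.8 mA

Assume active. Base-emitter loop: I_B = (V_BB − V_BE)/R_B = (6.2 − 0.7)/150 = 0.0367 mA.
I_C = β·I_B = 50×0.0367 = 1.83 mA.
V_CE = V_CC − I_C·R_C = 9.1 − 1.83×3.9 = 1.95 V > V_CE(sat), so the active-region assumption holds.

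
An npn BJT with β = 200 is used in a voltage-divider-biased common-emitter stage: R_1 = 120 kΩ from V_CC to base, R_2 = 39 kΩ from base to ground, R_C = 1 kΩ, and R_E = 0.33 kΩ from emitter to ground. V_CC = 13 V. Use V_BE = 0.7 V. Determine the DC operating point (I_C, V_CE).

I_C ≈ 5.2 mA, V_CE ≈ 6.1 V

Thevenize the base divider: V_Th = V_CC·R_2/(R_1+R_2) = 13×39/159 = 3.19 V, R_Th = R_1‖R_2 = 29.4 kΩ.
Base-emitter loop: V_Th = I_B·R_Th + V_BE + (β+1)I_B·R_E, so I_B = (3.19 − 0.7) / (29.4 + 201×0.33) = 0.026 mA.
I_C = β·I_B = 200×0.026 = 5.2 mA, and I_E = (β+1)I_B = 5.22 mA.
V_CE = V_CC − I_C·R_C − I_E·R_E = 13 − 5.2×1 − 5.22×0.33 = 6.08 V.
V_CE = 6.08 V > 0.2 V confirms active-region operation.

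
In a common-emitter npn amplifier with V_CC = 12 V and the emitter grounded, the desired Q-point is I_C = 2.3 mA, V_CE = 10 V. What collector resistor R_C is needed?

R_C ≈ 0.87 kΩ

Collector loop: V_CC = I_C·R_C + V_CE.
R_C = (V_CC − V_CE)/I_C = (12 − 10)/2.3 = 0.87 kΩ.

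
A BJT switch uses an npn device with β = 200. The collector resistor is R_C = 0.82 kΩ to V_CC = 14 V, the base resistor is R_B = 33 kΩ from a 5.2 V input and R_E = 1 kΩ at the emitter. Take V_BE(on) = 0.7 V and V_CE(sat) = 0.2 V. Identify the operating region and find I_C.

Assume active. Base-emitter loop: I_B = (V_BB − V_BE)/(R_B + (β+1)R_E) = (5.2 − 0.7)/(33 + 201×1) = 0.0192 mA.
I_C = β·I_B = 200×0.0192 = 3.85 mA.
V_CE = V_CC − I_C·R_C − I_E·R_E = 14 − 3.85×0.82 − 3.87×1 = 6.98 V > V_CE(sat), so the active-region assumption holds.

active; I_C ≈ 3.8 mA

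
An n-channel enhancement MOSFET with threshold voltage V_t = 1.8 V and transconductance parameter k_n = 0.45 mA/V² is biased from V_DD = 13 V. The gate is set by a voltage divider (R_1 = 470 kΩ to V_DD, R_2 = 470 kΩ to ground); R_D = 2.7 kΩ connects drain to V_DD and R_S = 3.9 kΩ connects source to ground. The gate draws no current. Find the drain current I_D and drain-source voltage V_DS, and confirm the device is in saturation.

I_D ≈ 0.74 mA, V_DS ≈ 8.1 V

V_G = V_DD·R_2/(R_1+R_2) = 13×470/940 = 6.5 V.
Assume saturation: I_D = (k_n/2)(V_GS − V_t)² with V_GS = V_G − I_D·R_S = 6.5 − 3.9·I_D.
Substituting gives 3.42·I_D² − 9.25·I_D + 4.97 = 0, with roots I_D = 0.74 or 1.96 mA.
The root I_D = 1.96 mA gives V_GS = -1.15 V ≤ V_t, so take I_D = 0.74 mA.
Then V_GS = 3.61 V and V_DS = V_DD − I_D(R_D+R_S) = 13 − 0.74×6.6 = 8.12 V.
Saturation requires V_DS ≥ V_GS − V_t = 1.81 V; 8.12 ≥ 1.81 ✓.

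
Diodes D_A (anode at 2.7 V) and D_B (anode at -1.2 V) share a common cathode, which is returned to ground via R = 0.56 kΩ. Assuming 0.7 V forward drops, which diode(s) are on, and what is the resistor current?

Only D_A conducts; I_R ≈ 3.6 mA

Assume both conduct. Then node N would need to be at both 2.7−0.7 = 2 V and -1.2−0.7 = -1.9 V, which is impossible.
Assume only D_A conducts: V_N = 2.7 − 0.7 = 2 V, so I_R = 2/0.56 = 3.57 mA.
Check D_B: its anode-to-cathode voltage is -1.2 − 2 = -3.2 V < 0.7 V, so it is off. The assumption is consistent.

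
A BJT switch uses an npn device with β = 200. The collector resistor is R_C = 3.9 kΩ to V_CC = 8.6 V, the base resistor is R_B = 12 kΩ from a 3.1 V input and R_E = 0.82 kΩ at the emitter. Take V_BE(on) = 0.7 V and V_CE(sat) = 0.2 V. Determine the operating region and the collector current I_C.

saturation; I_C ≈ 1.8 mA

Assume active: I_B = (3.1 − 0.7)/(12 + 201×0.82) = 0.0136 mA, I_C = β·I_B = 2.71 mA.
Then V_CE = 8.6 − 2.71×3.9 − 2.73×0.82 = -4.22 V < 0.2 V — the active assumption fails.
Re-solve with V_CE = 0.2 V. KCL at the emitter: V_E/R_E = (V_BB−0.7−V_E)/R_B + (V_CC−0.2−V_E)/R_C, giving V_E = 1.51 V.
I_C = (V_CC − 0.2 − V_E)/R_C = (8.4 − 1.51)/3.9 = 1.77 mA.
Check: I_B = (2.4 − 1.51)/12 = 0.0742 mA, and β·I_B = 14.8 mA > I_C, confirming saturation.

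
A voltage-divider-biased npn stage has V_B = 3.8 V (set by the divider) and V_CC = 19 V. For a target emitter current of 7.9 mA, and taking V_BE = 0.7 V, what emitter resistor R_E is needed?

V_E = V_B − V_BE = 3.8 − 0.7 = 3.1 V.
R_E = V_E / I_E = 3.1 / 7.9 = 0.392 kΩ.

R_E ≈ 0.39 kΩ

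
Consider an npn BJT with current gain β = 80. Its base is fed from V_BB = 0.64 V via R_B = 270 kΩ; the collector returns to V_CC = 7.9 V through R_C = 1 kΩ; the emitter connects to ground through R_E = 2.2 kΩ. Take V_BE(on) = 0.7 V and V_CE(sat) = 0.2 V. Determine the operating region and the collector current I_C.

cutoff; I_C ≈ 0

V_BB = 0.64 V ≤ V_BE(on) = 0.7 V, so the base-emitter junction is not forward biased.
The transistor is in cutoff: I_B = I_C = 0.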